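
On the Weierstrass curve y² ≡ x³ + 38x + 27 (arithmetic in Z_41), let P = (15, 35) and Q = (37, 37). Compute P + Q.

(15, 35) + (37, 37). λ = (37 - 35)/(37 - 15) ≡ 2/22 mod 41. 22⁻¹ ≡ 28 (mod 41), so λ ≡ 15.
  x = λ² - 15 - 37 = 225 - 52 ≡ 9; y = λ·(15 - 9) - 35 ≡ 14. → (9, 14)

(9, 14)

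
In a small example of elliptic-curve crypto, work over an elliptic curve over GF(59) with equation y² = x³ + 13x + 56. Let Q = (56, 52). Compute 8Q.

(33, 45)

Repeated addition: build up to 8Q.
2Q: tangent at (56, 52): λ = (3·56² + 13)/(2·52) ≡ 40/45. 45⁻¹ ≡ 21 (mod 59), so λ ≡ 40·21 ≡ 14.
  x = λ² - 56 - 56 = 196 - 112 ≡ 25; y = λ·(56 - 25) - 52 ≡ 28. → (25, 28)
3Q: (25, 28) + (56, 52). λ = (52 - 28)/(56 - 25) ≡ 24/31 mod 59. 31⁻¹ ≡ 40 (mod 59) since 31·40 = 1240 ≡ 1, so λ ≡ 16.
  x = λ² - 25 - 56 = 256 - 81 ≡ 57; y = λ·(25 - 57) - 28 ≡ 50. → (57, 50)
4Q: (57, 50) + (56, 52). λ = (52 - 50)/(56 - 57) ≡ 2/58 mod 59. 58⁻¹ ≡ 58 (mod 59), so λ ≡ 57.
  x = λ² - 57 - 56 = 3249 - 113 ≡ 9; y = λ·(57 - 9) - 50 ≡ 31. → (9, 31)
5Q: (9, 31) + (56, 52). λ = (52 - 31)/(56 - 9) ≡ 21/47 mod 59. 47⁻¹ ≡ 54 (mod 59) since 47·54 = 2538 ≡ 1, so λ ≡ 13.
  x = λ² - 9 - 56 = 169 - 65 ≡ 45; y = λ·(9 - 45) - 31 ≡ 32. → (45, 32)
6Q: (45, 32) + (56, 52). λ = (52 - 32)/(56 - 45) ≡ 20/11 mod 59. 11⁻¹ ≡ 43 (mod 59) since 11·43 = 473 ≡ 1, so λ ≡ 34.
  x = λ² - 45 - 56 = 1156 - 101 ≡ 52; y = λ·(45 - 52) - 32 ≡ 25. → (52, 25)
7Q: (52, 25) + (56, 52). λ = (52 - 25)/(56 - 52) ≡ 27/4 mod 59. 4⁻¹ ≡ 15 (mod 59), so λ ≡ 51.
  x = λ² - 52 - 56 = 2601 - 108 ≡ 15; y = λ·(52 - 15) - 25 ≡ 33. → (15, 33)
8Q: (15, 33) + (56, 52). λ = (52 - 33)/(56 - 15) ≡ 19/41 mod 59. 41⁻¹ ≡ 36 (mod 59), so λ ≡ 35.
  x = λ² - 15 - 56 = 1225 - 71 ≡ 33; y = λ·(15 - 33) - 33 ≡ 45. → (33, 45)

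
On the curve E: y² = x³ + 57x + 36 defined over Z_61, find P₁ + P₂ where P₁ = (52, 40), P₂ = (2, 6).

(10, 52)

(52, 40) + (2, 6). λ = (6 - 40)/(2 - 52) ≡ 27/11 mod 61. 11⁻¹ ≡ 50 (mod 61) since 11·50 = 550 ≡ 1, so λ ≡ 8.
  x = λ² - 52 - 2 = 64 - 54 ≡ 10; y = λ·(52 - 10) - 40 ≡ 52. → (10, 52)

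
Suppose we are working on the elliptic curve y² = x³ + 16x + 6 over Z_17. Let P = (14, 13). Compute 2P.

(7, 11)

tangent at (14, 13): λ = (3·14² + 16)/(2·13) ≡ 9/9. 9⁻¹ ≡ 2 (mod 17) since 9·2 = 18 ≡ 1, so λ ≡ 9·2 ≡ 1.
  x = λ² - 14 - 14 = 1 - 28 ≡ 7; y = λ·(14 - 7) - 13 ≡ 11. → (7, 11)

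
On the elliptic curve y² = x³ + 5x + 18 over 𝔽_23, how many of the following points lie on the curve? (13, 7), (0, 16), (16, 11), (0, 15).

2

(13, 7): 7² ≡ 3, rhs ≡ 3 → on.
(0, 16): 16² ≡ 3, rhs ≡ 18 → off.
(16, 11): 11² ≡ 6, rhs ≡ 8 → off.
(0, 15): 15² ≡ 18, rhs ≡ 18 → on.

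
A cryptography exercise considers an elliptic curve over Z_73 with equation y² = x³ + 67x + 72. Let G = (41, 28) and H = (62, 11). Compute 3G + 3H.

First 3G:
Repeated addition: build up to 3G.
2G: tangent at (41, 28): λ = (3·41² + 67)/(2·28) ≡ 0/56. 56⁻¹ ≡ 30 (mod 73), so λ ≡ 0·30 ≡ 0.
  x = λ² - 41 - 41 = 0 - 82 ≡ 64; y = λ·(41 - 64) - 28 ≡ 45. → (64, 45)
3G: (64, 45) + (41, 28). λ = (28 - 45)/(41 - 64) ≡ 56/50 mod 73. 50⁻¹ ≡ 19 (mod 73), so λ ≡ 42.
  x = λ² - 64 - 41 = 1764 - 105 ≡ 53; y = λ·(64 - 53) - 45 ≡ 52. → (53, 52)
3G = (53, 52).
Next 3H:
Repeated addition: build up to 3H.
2H: tangent at (62, 11): λ = (3·62² + 67)/(2·11) ≡ 65/22. 22⁻¹ ≡ 10 (mod 73) since 22·10 = 220 ≡ 1, so λ ≡ 65·10 ≡ 66.
  x = λ² - 62 - 62 = 4356 - 124 ≡ 71; y = λ·(62 - 71) - 11 ≡ 52. → (71, 52)
3H: (71, 52) + (62, 11). λ = (11 - 52)/(62 - 71) ≡ 32/64 mod 73. 64⁻¹ ≡ 8 (mod 73), so λ ≡ 37.
  x = λ² - 71 - 62 = 1369 - 133 ≡ 68; y = λ·(71 - 68) - 52 ≡ 59. → (68, 59)
3H = (68, 59).
Finally 3G + 3H:
(53, 52) + (68, 59). λ = (59 - 52)/(68 - 53) ≡ 7/15 mod 73. 15⁻¹ ≡ 39 (mod 73), so λ ≡ 54.
  x = λ² - 53 - 68 = 2916 - 121 ≡ 21; y = λ·(53 - 21) - 52 ≡ 70. → (21, 70)

(21, 70)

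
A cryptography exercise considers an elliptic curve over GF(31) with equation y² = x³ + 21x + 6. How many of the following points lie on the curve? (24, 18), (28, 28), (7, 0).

(24, 18): 18² ≡ 14, rhs ≡ 12 → off.
(28, 28): 28² ≡ 9, rhs ≡ 9 → on.
(7, 0): 0² ≡ 0, rhs ≡ 0 → on.

2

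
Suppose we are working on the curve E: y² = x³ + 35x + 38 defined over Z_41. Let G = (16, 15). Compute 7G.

(5, 25)

Repeated addition: build up to 7G.
2G: tangent at (16, 15): λ = (3·16² + 35)/(2·15) ≡ 24/30. 30⁻¹ ≡ 26 (mod 41), so λ ≡ 24·26 ≡ 9.
  x = λ² - 16 - 16 = 81 - 32 ≡ 8; y = λ·(16 - 8) - 15 ≡ 16. → (8, 16)
3G: (8, 16) + (16, 15). λ = (15 - 16)/(16 - 8) ≡ 40/8 mod 41. 8⁻¹ ≡ 36 (mod 41), so λ ≡ 5.
  x = λ² - 8 - 16 = 25 - 24 ≡ 1; y = λ·(8 - 1) - 16 ≡ 19. → (1, 19)
4G: (1, 19) + (16, 15). λ = (15 - 19)/(16 - 1) ≡ 37/15 mod 41. 15⁻¹ ≡ 11 (mod 41), so λ ≡ 38.
  x = λ² - 1 - 16 = 1444 - 17 ≡ 33; y = λ·(1 - 33) - 19 ≡ 36. → (33, 36)
5G: (33, 36) + (16, 15). λ = (15 - 36)/(16 - 33) ≡ 20/24 mod 41. 24⁻¹ ≡ 12 (mod 41) since 24·12 = 288 ≡ 1, so λ ≡ 35.
  x = λ² - 33 - 16 = 1225 - 49 ≡ 28; y = λ·(33 - 28) - 36 ≡ 16. → (28, 16)
6G: (28, 16) + (16, 15). λ = (15 - 16)/(16 - 28) ≡ 40/29 mod 41. 29⁻¹ ≡ 17 (mod 41) since 29·17 = 493 ≡ 1, so λ ≡ 24.
  x = λ² - 28 - 16 = 576 - 44 ≡ 40; y = λ·(28 - 40) - 16 ≡ 24. → (40, 24)
7G: (40, 24) + (16, 15). λ = (15 - 24)/(16 - 40) ≡ 32/17 mod 41. 17⁻¹ ≡ 29 (mod 41), so λ ≡ 26.
  x = λ² - 40 - 16 = 676 - 56 ≡ 5; y = λ·(40 - 5) - 24 ≡ 25. → (5, 25)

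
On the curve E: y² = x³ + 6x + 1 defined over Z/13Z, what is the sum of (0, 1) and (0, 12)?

The two points share x = 0 and their y-coordinates satisfy 1 + 12 ≡ 0 (mod 13), so they are inverses. Their sum is O.

O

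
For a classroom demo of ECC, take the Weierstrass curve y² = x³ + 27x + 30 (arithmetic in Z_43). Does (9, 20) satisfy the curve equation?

yes

y² = 20² ≡ 13; x³ + 27x + 30 = 1002 ≡ 13 (mod 43). 13 = 13.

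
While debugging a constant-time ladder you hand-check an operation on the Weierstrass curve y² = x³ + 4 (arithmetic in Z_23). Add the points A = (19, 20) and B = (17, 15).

(22, 7)

(19, 20) + (17, 15). λ = (15 - 20)/(17 - 19) ≡ 18/21 mod 23. 21⁻¹ ≡ 11 (mod 23), so λ ≡ 14.
  x = λ² - 19 - 17 = 196 - 36 ≡ 22; y = λ·(19 - 22) - 20 ≡ 7. → (22, 7)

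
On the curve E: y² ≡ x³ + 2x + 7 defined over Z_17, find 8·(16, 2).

Write P = (16, 2).
Double-and-add on 8 = (1000)₂. Start with P = (16, 2) for the leading 1-bit.
double: tangent at (16, 2): λ = (3·16² + 2)/(2·2) ≡ 5/4. 4⁻¹ ≡ 13 (mod 17) since 4·13 = 52 ≡ 1, so λ ≡ 5·13 ≡ 14.
  x = λ² - 16 - 16 = 196 - 32 ≡ 11; y = λ·(16 - 11) - 2 ≡ 0. → (11, 0)
double: (11, 0) + (11, 0): same x and y₁ ≡ -y₂, so the sum is the point at infinity.
double: the point at infinity + the point at infinity = the point at infinity (identity).

O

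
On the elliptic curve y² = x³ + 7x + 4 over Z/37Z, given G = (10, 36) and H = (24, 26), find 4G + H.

First 4G:
Double-and-add on 4 = (100)₂. Start with G = (10, 36) for the leading 1-bit.
double: tangent at (10, 36): λ = (3·10² + 7)/(2·36) ≡ 11/35. 35⁻¹ ≡ 18 (mod 37) since 35·18 = 630 ≡ 1, so λ ≡ 11·18 ≡ 13.
  x = λ² - 10 - 10 = 169 - 20 ≡ 1; y = λ·(10 - 1) - 36 ≡ 7. → (1, 7)
double: tangent at (1, 7): λ = (3·1² + 7)/(2·7) ≡ 10/14. 14⁻¹ ≡ 8 (mod 37), so λ ≡ 10·8 ≡ 6.
  x = λ² - 1 - 1 = 36 - 2 ≡ 34; y = λ·(1 - 34) - 7 ≡ 17. → (34, 17)
4G = (34, 17).
Finally 4G + H:
(34, 17) + (24, 26). λ = (26 - 17)/(24 - 34) ≡ 9/27 mod 37. 27⁻¹ ≡ 11 (mod 37) since 27·11 = 297 ≡ 1, so λ ≡ 25.
  x = λ² - 34 - 24 = 625 - 58 ≡ 12; y = λ·(34 - 12) - 17 ≡ 15. → (12, 15)

(12, 15)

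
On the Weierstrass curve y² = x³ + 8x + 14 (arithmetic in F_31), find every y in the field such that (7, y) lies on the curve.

x³ + 8x + 14 = 413 ≡ 10 (mod 31).
Square roots of 10 mod 31: 14 and 17 (since 14² = 196 ≡ 10).

14, 17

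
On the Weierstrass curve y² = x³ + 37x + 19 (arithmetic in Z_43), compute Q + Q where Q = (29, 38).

(32, 42)

tangent at (29, 38): λ = (3·29² + 37)/(2·38) ≡ 23/33. 33⁻¹ ≡ 30 (mod 43) since 33·30 = 990 ≡ 1, so λ ≡ 23·30 ≡ 2.
  x = λ² - 29 - 29 = 4 - 58 ≡ 32; y = λ·(29 - 32) - 38 ≡ 42. → (32, 42)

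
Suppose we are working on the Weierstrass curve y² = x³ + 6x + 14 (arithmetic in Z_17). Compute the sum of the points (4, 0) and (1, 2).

(4, 0) + (1, 2). λ = (2 - 0)/(1 - 4) ≡ 2/14 mod 17. 14⁻¹ ≡ 11 (mod 17), so λ ≡ 5.
  x = λ² - 4 - 1 = 25 - 5 ≡ 3; y = λ·(4 - 3) - 0 ≡ 5. → (3, 5)

(3, 5)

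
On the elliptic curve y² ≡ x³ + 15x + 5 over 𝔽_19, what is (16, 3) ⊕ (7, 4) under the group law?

(0, 10)

(16, 3) + (7, 4). λ = (4 - 3)/(7 - 16) ≡ 1/10 mod 19. 10⁻¹ ≡ 2 (mod 19) since 10·2 = 20 ≡ 1, so λ ≡ 2.
  x = λ² - 16 - 7 = 4 - 23 ≡ 0; y = λ·(16 - 0) - 3 ≡ 10. → (0, 10)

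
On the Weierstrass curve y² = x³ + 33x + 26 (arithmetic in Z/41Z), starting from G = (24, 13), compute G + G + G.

Repeated addition: build up to 3G.
2G: tangent at (24, 13): λ = (3·24² + 33)/(2·13) ≡ 39/26. 26⁻¹ ≡ 30 (mod 41) since 26·30 = 780 ≡ 1, so λ ≡ 39·30 ≡ 22.
  x = λ² - 24 - 24 = 484 - 48 ≡ 26; y = λ·(24 - 26) - 13 ≡ 25. → (26, 25)
3G: (26, 25) + (24, 13). λ = (13 - 25)/(24 - 26) ≡ 29/39 mod 41. 39⁻¹ ≡ 20 (mod 41) since 39·20 = 780 ≡ 1, so λ ≡ 6.
  x = λ² - 26 - 24 = 36 - 50 ≡ 27; y = λ·(26 - 27) - 25 ≡ 10. → (27, 10)

(27, 10)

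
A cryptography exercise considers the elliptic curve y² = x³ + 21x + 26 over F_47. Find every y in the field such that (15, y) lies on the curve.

x³ + 21x + 26 = 3716 ≡ 3 (mod 47).
Square roots of 3 mod 47: 12 and 35 (since 12² = 144 ≡ 3).

12, 35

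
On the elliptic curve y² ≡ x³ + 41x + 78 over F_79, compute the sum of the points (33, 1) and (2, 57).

(33, 1) + (2, 57). λ = (57 - 1)/(2 - 33) ≡ 56/48 mod 79. 48⁻¹ ≡ 28 (mod 79) since 48·28 = 1344 ≡ 1, so λ ≡ 67.
  x = λ² - 33 - 2 = 4489 - 35 ≡ 30; y = λ·(33 - 30) - 1 ≡ 42. → (30, 42)

(30, 42)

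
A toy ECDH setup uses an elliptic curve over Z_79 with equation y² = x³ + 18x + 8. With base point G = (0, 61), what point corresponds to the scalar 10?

Double-and-add on 10 = (1010)₂. Start with G = (0, 61) for the leading 1-bit.
double: tangent at (0, 61): λ = (3·0² + 18)/(2·61) ≡ 18/43. 43⁻¹ ≡ 68 (mod 79) since 43·68 = 2924 ≡ 1, so λ ≡ 18·68 ≡ 39.
  x = λ² - 0 - 0 = 1521 - 0 ≡ 20; y = λ·(0 - 20) - 61 ≡ 28. → (20, 28)
double: tangent at (20, 28): λ = (3·20² + 18)/(2·28) ≡ 33/56. 56⁻¹ ≡ 24 (mod 79), so λ ≡ 33·24 ≡ 2.
  x = λ² - 20 - 20 = 4 - 40 ≡ 43; y = λ·(20 - 43) - 28 ≡ 5. → (43, 5)
add G: (43, 5) + (0, 61). λ = (61 - 5)/(0 - 43) ≡ 56/36 mod 79. 36⁻¹ ≡ 11 (mod 79), so λ ≡ 63.
  x = λ² - 43 - 0 = 3969 - 43 ≡ 55; y = λ·(43 - 55) - 5 ≡ 29. → (55, 29)
double: tangent at (55, 29): λ = (3·55² + 18)/(2·29) ≡ 8/58. 58⁻¹ ≡ 15 (mod 79) since 58·15 = 870 ≡ 1, so λ ≡ 8·15 ≡ 41.
  x = λ² - 55 - 55 = 1681 - 110 ≡ 70; y = λ·(55 - 70) - 29 ≡ 67. → (70, 67)

(70, 67)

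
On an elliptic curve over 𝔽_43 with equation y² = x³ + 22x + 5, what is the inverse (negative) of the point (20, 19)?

-(20, 19) = (20, -19 mod 43) = (20, 24).

(20, 24)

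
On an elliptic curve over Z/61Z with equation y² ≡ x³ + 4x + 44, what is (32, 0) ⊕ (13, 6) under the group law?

(32, 0) + (13, 6). λ = (6 - 0)/(13 - 32) ≡ 6/42 mod 61. 42⁻¹ ≡ 16 (mod 61), so λ ≡ 35.
  x = λ² - 32 - 13 = 1225 - 45 ≡ 21; y = λ·(32 - 21) - 0 ≡ 19. → (21, 19)

(21, 19)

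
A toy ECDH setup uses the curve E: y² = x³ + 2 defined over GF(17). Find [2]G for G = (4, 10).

(10, 13)

tangent at (4, 10): λ = (3·4² + 0)/(2·10) ≡ 14/3. 3⁻¹ ≡ 6 (mod 17), so λ ≡ 14·6 ≡ 16.
  x = λ² - 4 - 4 = 256 - 8 ≡ 10; y = λ·(4 - 10) - 10 ≡ 13. → (10, 13)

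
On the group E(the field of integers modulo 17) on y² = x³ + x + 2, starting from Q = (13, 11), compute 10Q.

(3, 10)

Double-and-add on 10 = (1010)₂. Start with Q = (13, 11) for the leading 1-bit.
double: tangent at (13, 11): λ = (3·13² + 1)/(2·11) ≡ 15/5. 5⁻¹ ≡ 7 (mod 17), so λ ≡ 15·7 ≡ 3.
  x = λ² - 13 - 13 = 9 - 26 ≡ 0; y = λ·(13 - 0) - 11 ≡ 11. → (0, 11)
double: tangent at (0, 11): λ = (3·0² + 1)/(2·11) ≡ 1/5. 5⁻¹ ≡ 7 (mod 17), so λ ≡ 1·7 ≡ 7.
  x = λ² - 0 - 0 = 49 - 0 ≡ 15; y = λ·(0 - 15) - 11 ≡ 3. → (15, 3)
add Q: (15, 3) + (13, 11). λ = (11 - 3)/(13 - 15) ≡ 8/15 mod 17. 15⁻¹ ≡ 8 (mod 17), so λ ≡ 13.
  x = λ² - 15 - 13 = 169 - 28 ≡ 5; y = λ·(15 - 5) - 3 ≡ 8. → (5, 8)
double: tangent at (5, 8): λ = (3·5² + 1)/(2·8) ≡ 8/16. 16⁻¹ ≡ 16 (mod 17) since 16·16 = 256 ≡ 1, so λ ≡ 8·16 ≡ 9.
  x = λ² - 5 - 5 = 81 - 10 ≡ 3; y = λ·(5 - 3) - 8 ≡ 10. → (3, 10)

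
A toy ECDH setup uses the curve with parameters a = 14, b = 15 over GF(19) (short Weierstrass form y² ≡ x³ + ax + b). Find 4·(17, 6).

(18, 0)

Write P = (17, 6).
Double-and-add on 4 = (100)₂. Start with P = (17, 6) for the leading 1-bit.
double: tangent at (17, 6): λ = (3·17² + 14)/(2·6) ≡ 7/12. 12⁻¹ ≡ 8 (mod 19) since 12·8 = 96 ≡ 1, so λ ≡ 7·8 ≡ 18.
  x = λ² - 17 - 17 = 324 - 34 ≡ 5; y = λ·(17 - 5) - 6 ≡ 1. → (5, 1)
double: tangent at (5, 1): λ = (3·5² + 14)/(2·1) ≡ 13/2. 2⁻¹ ≡ 10 (mod 19) since 2·10 = 20 ≡ 1, so λ ≡ 13·10 ≡ 16.
  x = λ² - 5 - 5 = 256 - 10 ≡ 18; y = λ·(5 - 18) - 1 ≡ 0. → (18, 0)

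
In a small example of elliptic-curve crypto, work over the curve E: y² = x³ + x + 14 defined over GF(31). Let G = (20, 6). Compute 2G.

(19, 14)

tangent at (20, 6): λ = (3·20² + 1)/(2·6) ≡ 23/12. 12⁻¹ ≡ 13 (mod 31) since 12·13 = 156 ≡ 1, so λ ≡ 23·13 ≡ 20.
  x = λ² - 20 - 20 = 400 - 40 ≡ 19; y = λ·(20 - 19) - 6 ≡ 14. → (19, 14)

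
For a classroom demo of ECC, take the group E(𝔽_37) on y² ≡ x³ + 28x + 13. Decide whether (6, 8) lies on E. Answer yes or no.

y² = 8² ≡ 27; x³ + 28x + 13 = 397 ≡ 27 (mod 37). 27 = 27.

yes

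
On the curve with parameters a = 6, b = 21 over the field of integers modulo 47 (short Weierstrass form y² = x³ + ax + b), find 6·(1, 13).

(0, 31)

Write G = (1, 13).
Repeated addition: build up to 6G.
2G: tangent at (1, 13): λ = (3·1² + 6)/(2·13) ≡ 9/26. 26⁻¹ ≡ 38 (mod 47), so λ ≡ 9·38 ≡ 13.
  x = λ² - 1 - 1 = 169 - 2 ≡ 26; y = λ·(1 - 26) - 13 ≡ 38. → (26, 38)
3G: (26, 38) + (1, 13). λ = (13 - 38)/(1 - 26) ≡ 22/22 mod 47. 22⁻¹ ≡ 15 (mod 47) since 22·15 = 330 ≡ 1, so λ ≡ 1.
  x = λ² - 26 - 1 = 1 - 27 ≡ 21; y = λ·(26 - 21) - 38 ≡ 14. → (21, 14)
4G: (21, 14) + (1, 13). λ = (13 - 14)/(1 - 21) ≡ 46/27 mod 47. 27⁻¹ ≡ 7 (mod 47) since 27·7 = 189 ≡ 1, so λ ≡ 40.
  x = λ² - 21 - 1 = 1600 - 22 ≡ 27; y = λ·(21 - 27) - 14 ≡ 28. → (27, 28)
5G: (27, 28) + (1, 13). λ = (13 - 28)/(1 - 27) ≡ 32/21 mod 47. 21⁻¹ ≡ 9 (mod 47), so λ ≡ 6.
  x = λ² - 27 - 1 = 36 - 28 ≡ 8; y = λ·(27 - 8) - 28 ≡ 39. → (8, 39)
6G: (8, 39) + (1, 13). λ = (13 - 39)/(1 - 8) ≡ 21/40 mod 47. 40⁻¹ ≡ 20 (mod 47) since 40·20 = 800 ≡ 1, so λ ≡ 44.
  x = λ² - 8 - 1 = 1936 - 9 ≡ 0; y = λ·(8 - 0) - 39 ≡ 31. → (0, 31)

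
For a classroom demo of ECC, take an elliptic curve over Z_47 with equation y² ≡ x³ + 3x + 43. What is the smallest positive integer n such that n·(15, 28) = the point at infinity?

2P: tangent at (15, 28): λ = (3·15² + 3)/(2·28) ≡ 20/9. 9⁻¹ ≡ 21 (mod 47) since 9·21 = 189 ≡ 1, so λ ≡ 20·21 ≡ 44.
  x = λ² - 15 - 15 = 1936 - 30 ≡ 26; y = λ·(15 - 26) - 28 ≡ 5. → (26, 5)
3P: (26, 5) + (15, 28). λ = (28 - 5)/(15 - 26) ≡ 23/36 mod 47. 36⁻¹ ≡ 17 (mod 47) since 36·17 = 612 ≡ 1, so λ ≡ 15.
  x = λ² - 26 - 15 = 225 - 41 ≡ 43; y = λ·(26 - 43) - 5 ≡ 22. → (43, 22)
4P: (43, 22) + (15, 28). λ = (28 - 22)/(15 - 43) ≡ 6/19 mod 47. 19⁻¹ ≡ 5 (mod 47), so λ ≡ 30.
  x = λ² - 43 - 15 = 900 - 58 ≡ 43; y = λ·(43 - 43) - 22 ≡ 25. → (43, 25)
5P: (43, 25) + (15, 28). λ = (28 - 25)/(15 - 43) ≡ 3/19 mod 47. 19⁻¹ ≡ 5 (mod 47) since 19·5 = 95 ≡ 1, so λ ≡ 15.
  x = λ² - 43 - 15 = 225 - 58 ≡ 26; y = λ·(43 - 26) - 25 ≡ 42. → (26, 42)
6P: (26, 42) + (15, 28). λ = (28 - 42)/(15 - 26) ≡ 33/36 mod 47. 36⁻¹ ≡ 17 (mod 47) since 36·17 = 612 ≡ 1, so λ ≡ 44.
  x = λ² - 26 - 15 = 1936 - 41 ≡ 15; y = λ·(26 - 15) - 42 ≡ 19. → (15, 19)
7P: (15, 19) + (15, 28): same x and y₁ ≡ -y₂, so the sum is the point at infinity.
7P = the point at infinity, so the order is 7.

7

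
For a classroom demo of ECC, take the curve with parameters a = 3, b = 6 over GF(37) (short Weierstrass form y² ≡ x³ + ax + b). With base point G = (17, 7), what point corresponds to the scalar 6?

(19, 15)

Double-and-add on 6 = (110)₂. Start with G = (17, 7) for the leading 1-bit.
double: tangent at (17, 7): λ = (3·17² + 3)/(2·7) ≡ 19/14. 14⁻¹ ≡ 8 (mod 37), so λ ≡ 19·8 ≡ 4.
  x = λ² - 17 - 17 = 16 - 34 ≡ 19; y = λ·(17 - 19) - 7 ≡ 22. → (19, 22)
add G: (19, 22) + (17, 7). λ = (7 - 22)/(17 - 19) ≡ 22/35 mod 37. 35⁻¹ ≡ 18 (mod 37), so λ ≡ 26.
  x = λ² - 19 - 17 = 676 - 36 ≡ 11; y = λ·(19 - 11) - 22 ≡ 1. → (11, 1)
double: tangent at (11, 1): λ = (3·11² + 3)/(2·1) ≡ 33/2. 2⁻¹ ≡ 19 (mod 37) since 2·19 = 38 ≡ 1, so λ ≡ 33·19 ≡ 35.
  x = λ² - 11 - 11 = 1225 - 22 ≡ 19; y = λ·(11 - 19) - 1 ≡ 15. → (19, 15)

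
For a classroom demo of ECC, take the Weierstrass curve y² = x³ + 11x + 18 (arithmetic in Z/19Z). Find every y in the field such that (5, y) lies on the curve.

none

x³ + 11x + 18 = 198 ≡ 8 (mod 19).
8 is a non-residue mod 19; no y exists.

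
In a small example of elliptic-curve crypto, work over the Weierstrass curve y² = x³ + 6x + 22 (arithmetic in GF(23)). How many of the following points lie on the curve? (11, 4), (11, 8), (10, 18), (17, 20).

1

(11, 4): 4² ≡ 16, rhs ≡ 16 → on.
(11, 8): 8² ≡ 18, rhs ≡ 16 → off.
(10, 18): 18² ≡ 2, rhs ≡ 1 → off.
(17, 20): 20² ≡ 9, rhs ≡ 0 → off.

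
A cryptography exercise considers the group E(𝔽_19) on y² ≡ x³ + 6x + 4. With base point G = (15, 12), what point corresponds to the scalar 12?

Double-and-add on 12 = (1100)₂. Start with G = (15, 12) for the leading 1-bit.
double: tangent at (15, 12): λ = (3·15² + 6)/(2·12) ≡ 16/5. 5⁻¹ ≡ 4 (mod 19) since 5·4 = 20 ≡ 1, so λ ≡ 16·4 ≡ 7.
  x = λ² - 15 - 15 = 49 - 30 ≡ 0; y = λ·(15 - 0) - 12 ≡ 17. → (0, 17)
add G: (0, 17) + (15, 12). λ = (12 - 17)/(15 - 0) ≡ 14/15 mod 19. 15⁻¹ ≡ 14 (mod 19) since 15·14 = 210 ≡ 1, so λ ≡ 6.
  x = λ² - 0 - 15 = 36 - 15 ≡ 2; y = λ·(0 - 2) - 17 ≡ 9. → (2, 9)
double: tangent at (2, 9): λ = (3·2² + 6)/(2·9) ≡ 18/18. 18⁻¹ ≡ 18 (mod 19) since 18·18 = 324 ≡ 1, so λ ≡ 18·18 ≡ 1.
  x = λ² - 2 - 2 = 1 - 4 ≡ 16; y = λ·(2 - 16) - 9 ≡ 15. → (16, 15)
double: tangent at (16, 15): λ = (3·16² + 6)/(2·15) ≡ 14/11. 11⁻¹ ≡ 7 (mod 19) since 11·7 = 77 ≡ 1, so λ ≡ 14·7 ≡ 3.
  x = λ² - 16 - 16 = 9 - 32 ≡ 15; y = λ·(16 - 15) - 15 ≡ 7. → (15, 7)

(15, 7)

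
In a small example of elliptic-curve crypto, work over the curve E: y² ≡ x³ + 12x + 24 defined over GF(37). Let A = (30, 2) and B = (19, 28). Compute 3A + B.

First 3A:
Repeated addition: build up to 3A.
2A: tangent at (30, 2): λ = (3·30² + 12)/(2·2) ≡ 11/4. 4⁻¹ ≡ 28 (mod 37), so λ ≡ 11·28 ≡ 12.
  x = λ² - 30 - 30 = 144 - 60 ≡ 10; y = λ·(30 - 10) - 2 ≡ 16. → (10, 16)
3A: (10, 16) + (30, 2). λ = (2 - 16)/(30 - 10) ≡ 23/20 mod 37. 20⁻¹ ≡ 13 (mod 37), so λ ≡ 3.
  x = λ² - 10 - 30 = 9 - 40 ≡ 6; y = λ·(10 - 6) - 16 ≡ 33. → (6, 33)
3A = (6, 33).
Finally 3A + B:
(6, 33) + (19, 28). λ = (28 - 33)/(19 - 6) ≡ 32/13 mod 37. 13⁻¹ ≡ 20 (mod 37) since 13·20 = 260 ≡ 1, so λ ≡ 11.
  x = λ² - 6 - 19 = 121 - 25 ≡ 22; y = λ·(6 - 22) - 33 ≡ 13. → (22, 13)

(22, 13)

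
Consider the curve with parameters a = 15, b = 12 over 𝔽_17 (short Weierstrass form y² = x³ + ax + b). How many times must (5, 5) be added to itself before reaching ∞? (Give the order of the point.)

11

2P: tangent at (5, 5): λ = (3·5² + 15)/(2·5) ≡ 5/10. 10⁻¹ ≡ 12 (mod 17) since 10·12 = 120 ≡ 1, so λ ≡ 5·12 ≡ 9.
  x = λ² - 5 - 5 = 81 - 10 ≡ 3; y = λ·(5 - 3) - 5 ≡ 13. → (3, 13)
3P: (3, 13) + (5, 5). λ = (5 - 13)/(5 - 3) ≡ 9/2 mod 17. 2⁻¹ ≡ 9 (mod 17) since 2·9 = 18 ≡ 1, so λ ≡ 13.
  x = λ² - 3 - 5 = 169 - 8 ≡ 8; y = λ·(3 - 8) - 13 ≡ 7. → (8, 7)
4P: (8, 7) + (5, 5). λ = (5 - 7)/(5 - 8) ≡ 15/14 mod 17. 14⁻¹ ≡ 11 (mod 17), so λ ≡ 12.
  x = λ² - 8 - 5 = 144 - 13 ≡ 12; y = λ·(8 - 12) - 7 ≡ 13. → (12, 13)
5P: (12, 13) + (5, 5). λ = (5 - 13)/(5 - 12) ≡ 9/10 mod 17. 10⁻¹ ≡ 12 (mod 17), so λ ≡ 6.
  x = λ² - 12 - 5 = 36 - 17 ≡ 2; y = λ·(12 - 2) - 13 ≡ 13. → (2, 13)
6P: (2, 13) + (5, 5). λ = (5 - 13)/(5 - 2) ≡ 9/3 mod 17. 3⁻¹ ≡ 6 (mod 17), so λ ≡ 3.
  x = λ² - 2 - 5 = 9 - 7 ≡ 2; y = λ·(2 - 2) - 13 ≡ 4. → (2, 4)
7P: (2, 4) + (5, 5). λ = (5 - 4)/(5 - 2) ≡ 1/3 mod 17. 3⁻¹ ≡ 6 (mod 17), so λ ≡ 6.
  x = λ² - 2 - 5 = 36 - 7 ≡ 12; y = λ·(2 - 12) - 4 ≡ 4. → (12, 4)
8P: (12, 4) + (5, 5). λ = (5 - 4)/(5 - 12) ≡ 1/10 mod 17. 10⁻¹ ≡ 12 (mod 17), so λ ≡ 12.
  x = λ² - 12 - 5 = 144 - 17 ≡ 8; y = λ·(12 - 8) - 4 ≡ 10. → (8, 10)
9P: (8, 10) + (5, 5). λ = (5 - 10)/(5 - 8) ≡ 12/14 mod 17. 14⁻¹ ≡ 11 (mod 17) since 14·11 = 154 ≡ 1, so λ ≡ 13.
  x = λ² - 8 - 5 = 169 - 13 ≡ 3; y = λ·(8 - 3) - 10 ≡ 4. → (3, 4)
10P: (3, 4) + (5, 5). λ = (5 - 4)/(5 - 3) ≡ 1/2 mod 17. 2⁻¹ ≡ 9 (mod 17) since 2·9 = 18 ≡ 1, so λ ≡ 9.
  x = λ² - 3 - 5 = 81 - 8 ≡ 5; y = λ·(3 - 5) - 4 ≡ 12. → (5, 12)
11P: (5, 12) + (5, 5): same x and y₁ ≡ -y₂, so the sum is ∞.
11P = ∞, so the order is 11.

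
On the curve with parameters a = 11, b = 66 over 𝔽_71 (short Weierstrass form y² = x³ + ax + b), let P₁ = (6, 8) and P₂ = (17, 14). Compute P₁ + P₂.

(26, 65)

(6, 8) + (17, 14). λ = (14 - 8)/(17 - 6) ≡ 6/11 mod 71. 11⁻¹ ≡ 13 (mod 71), so λ ≡ 7.
  x = λ² - 6 - 17 = 49 - 23 ≡ 26; y = λ·(6 - 26) - 8 ≡ 65. → (26, 65)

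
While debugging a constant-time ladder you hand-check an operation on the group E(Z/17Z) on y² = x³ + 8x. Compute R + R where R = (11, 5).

tangent at (11, 5): λ = (3·11² + 8)/(2·5) ≡ 14/10. 10⁻¹ ≡ 12 (mod 17) since 10·12 = 120 ≡ 1, so λ ≡ 14·12 ≡ 15.
  x = λ² - 11 - 11 = 225 - 22 ≡ 16; y = λ·(11 - 16) - 5 ≡ 5. → (16, 5)

(16, 5)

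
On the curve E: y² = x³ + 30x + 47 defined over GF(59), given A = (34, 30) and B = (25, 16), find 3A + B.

(56, 15)

First 3A:
Repeated addition: build up to 3A.
2A: tangent at (34, 30): λ = (3·34² + 30)/(2·30) ≡ 17/1. 1⁻¹ ≡ 1 (mod 59) since 1·1 = 1 ≡ 1, so λ ≡ 17·1 ≡ 17.
  x = λ² - 34 - 34 = 289 - 68 ≡ 44; y = λ·(34 - 44) - 30 ≡ 36. → (44, 36)
3A: (44, 36) + (34, 30). λ = (30 - 36)/(34 - 44) ≡ 53/49 mod 59. 49⁻¹ ≡ 53 (mod 59), so λ ≡ 36.
  x = λ² - 44 - 34 = 1296 - 78 ≡ 38; y = λ·(44 - 38) - 36 ≡ 3. → (38, 3)
3A = (38, 3).
Finally 3A + B:
(38, 3) + (25, 16). λ = (16 - 3)/(25 - 38) ≡ 13/46 mod 59. 46⁻¹ ≡ 9 (mod 59), so λ ≡ 58.
  x = λ² - 38 - 25 = 3364 - 63 ≡ 56; y = λ·(38 - 56) - 3 ≡ 15. → (56, 15)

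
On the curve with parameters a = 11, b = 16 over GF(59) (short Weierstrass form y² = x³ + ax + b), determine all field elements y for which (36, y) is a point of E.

x³ + 11x + 16 = 47068 ≡ 45 (mod 59).
Square roots of 45 mod 59: 24 and 35 (since 24² = 576 ≡ 45).

24, 35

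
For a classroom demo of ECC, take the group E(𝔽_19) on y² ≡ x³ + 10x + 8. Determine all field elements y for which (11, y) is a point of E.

9, 10

x³ + 10x + 8 = 1449 ≡ 5 (mod 19).
Square roots of 5 mod 19: 9 and 10 (since 9² = 81 ≡ 5).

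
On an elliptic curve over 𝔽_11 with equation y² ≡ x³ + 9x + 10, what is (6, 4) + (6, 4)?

tangent at (6, 4): λ = (3·6² + 9)/(2·4) ≡ 7/8. 8⁻¹ ≡ 7 (mod 11) since 8·7 = 56 ≡ 1, so λ ≡ 7·7 ≡ 5.
  x = λ² - 6 - 6 = 25 - 12 ≡ 2; y = λ·(6 - 2) - 4 ≡ 5. → (2, 5)

(2, 5)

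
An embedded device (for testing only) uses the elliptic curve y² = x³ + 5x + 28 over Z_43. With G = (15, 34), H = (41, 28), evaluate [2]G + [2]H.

First 2G:
Repeated addition: build up to 2G.
2G: tangent at (15, 34): λ = (3·15² + 5)/(2·34) ≡ 35/25. 25⁻¹ ≡ 31 (mod 43), so λ ≡ 35·31 ≡ 10.
  x = λ² - 15 - 15 = 100 - 30 ≡ 27; y = λ·(15 - 27) - 34 ≡ 18. → (27, 18)
2G = (27, 18).
Next 2H:
Repeated addition: build up to 2H.
2H: tangent at (41, 28): λ = (3·41² + 5)/(2·28) ≡ 17/13. 13⁻¹ ≡ 10 (mod 43), so λ ≡ 17·10 ≡ 41.
  x = λ² - 41 - 41 = 1681 - 82 ≡ 8; y = λ·(41 - 8) - 28 ≡ 35. → (8, 35)
2H = (8, 35).
Finally 2G + 2H:
(27, 18) + (8, 35). λ = (35 - 18)/(8 - 27) ≡ 17/24 mod 43. 24⁻¹ ≡ 9 (mod 43) since 24·9 = 216 ≡ 1, so λ ≡ 24.
  x = λ² - 27 - 8 = 576 - 35 ≡ 25; y = λ·(27 - 25) - 18 ≡ 30. → (25, 30)

(25, 30)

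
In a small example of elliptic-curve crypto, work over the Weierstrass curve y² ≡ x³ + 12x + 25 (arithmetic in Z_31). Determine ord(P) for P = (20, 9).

11

2P: tangent at (20, 9): λ = (3·20² + 12)/(2·9) ≡ 3/18. 18⁻¹ ≡ 19 (mod 31), so λ ≡ 3·19 ≡ 26.
  x = λ² - 20 - 20 = 676 - 40 ≡ 16; y = λ·(20 - 16) - 9 ≡ 2. → (16, 2)
3P: (16, 2) + (20, 9). λ = (9 - 2)/(20 - 16) ≡ 7/4 mod 31. 4⁻¹ ≡ 8 (mod 31), so λ ≡ 25.
  x = λ² - 16 - 20 = 625 - 36 ≡ 0; y = λ·(16 - 0) - 2 ≡ 26. → (0, 26)
4P: (0, 26) + (20, 9). λ = (9 - 26)/(20 - 0) ≡ 14/20 mod 31. 20⁻¹ ≡ 14 (mod 31) since 20·14 = 280 ≡ 1, so λ ≡ 10.
  x = λ² - 0 - 20 = 100 - 20 ≡ 18; y = λ·(0 - 18) - 26 ≡ 11. → (18, 11)
5P: (18, 11) + (20, 9). λ = (9 - 11)/(20 - 18) ≡ 29/2 mod 31. 2⁻¹ ≡ 16 (mod 31), so λ ≡ 30.
  x = λ² - 18 - 20 = 900 - 38 ≡ 25; y = λ·(18 - 25) - 11 ≡ 27. → (25, 27)
6P: (25, 27) + (20, 9). λ = (9 - 27)/(20 - 25) ≡ 13/26 mod 31. 26⁻¹ ≡ 6 (mod 31), so λ ≡ 16.
  x = λ² - 25 - 20 = 256 - 45 ≡ 25; y = λ·(25 - 25) - 27 ≡ 4. → (25, 4)
7P: (25, 4) + (20, 9). λ = (9 - 4)/(20 - 25) ≡ 5/26 mod 31. 26⁻¹ ≡ 6 (mod 31), so λ ≡ 30.
  x = λ² - 25 - 20 = 900 - 45 ≡ 18; y = λ·(25 - 18) - 4 ≡ 20. → (18, 20)
8P: (18, 20) + (20, 9). λ = (9 - 20)/(20 - 18) ≡ 20/2 mod 31. 2⁻¹ ≡ 16 (mod 31), so λ ≡ 10.
  x = λ² - 18 - 20 = 100 - 38 ≡ 0; y = λ·(18 - 0) - 20 ≡ 5. → (0, 5)
9P: (0, 5) + (20, 9). λ = (9 - 5)/(20 - 0) ≡ 4/20 mod 31. 20⁻¹ ≡ 14 (mod 31) since 20·14 = 280 ≡ 1, so λ ≡ 25.
  x = λ² - 0 - 20 = 625 - 20 ≡ 16; y = λ·(0 - 16) - 5 ≡ 29. → (16, 29)
10P: (16, 29) + (20, 9). λ = (9 - 29)/(20 - 16) ≡ 11/4 mod 31. 4⁻¹ ≡ 8 (mod 31), so λ ≡ 26.
  x = λ² - 16 - 20 = 676 - 36 ≡ 20; y = λ·(16 - 20) - 29 ≡ 22. → (20, 22)
11P: (20, 22) + (20, 9): same x and y₁ ≡ -y₂, so the sum is 𝒪.
11P = 𝒪, so the order is 11.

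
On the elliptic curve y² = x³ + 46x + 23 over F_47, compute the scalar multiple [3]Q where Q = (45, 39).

Repeated addition: build up to 3Q.
2Q: tangent at (45, 39): λ = (3·45² + 46)/(2·39) ≡ 11/31. 31⁻¹ ≡ 44 (mod 47) since 31·44 = 1364 ≡ 1, so λ ≡ 11·44 ≡ 14.
  x = λ² - 45 - 45 = 196 - 90 ≡ 12; y = λ·(45 - 12) - 39 ≡ 0. → (12, 0)
3Q: (12, 0) + (45, 39). λ = (39 - 0)/(45 - 12) ≡ 39/33 mod 47. 33⁻¹ ≡ 10 (mod 47), so λ ≡ 14.
  x = λ² - 12 - 45 = 196 - 57 ≡ 45; y = λ·(12 - 45) - 0 ≡ 8. → (45, 8)

(45, 8)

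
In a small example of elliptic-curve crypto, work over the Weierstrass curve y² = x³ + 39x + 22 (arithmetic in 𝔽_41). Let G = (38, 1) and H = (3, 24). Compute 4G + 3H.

(9, 6)

First 4G:
Double-and-add on 4 = (100)₂. Start with G = (38, 1) for the leading 1-bit.
double: tangent at (38, 1): λ = (3·38² + 39)/(2·1) ≡ 25/2. 2⁻¹ ≡ 21 (mod 41), so λ ≡ 25·21 ≡ 33.
  x = λ² - 38 - 38 = 1089 - 76 ≡ 29; y = λ·(38 - 29) - 1 ≡ 9. → (29, 9)
double: tangent at (29, 9): λ = (3·29² + 39)/(2·9) ≡ 20/18. 18⁻¹ ≡ 16 (mod 41), so λ ≡ 20·16 ≡ 33.
  x = λ² - 29 - 29 = 1089 - 58 ≡ 6; y = λ·(29 - 6) - 9 ≡ 12. → (6, 12)
4G = (6, 12).
Next 3H:
Repeated addition: build up to 3H.
2H: tangent at (3, 24): λ = (3·3² + 39)/(2·24) ≡ 25/7. 7⁻¹ ≡ 6 (mod 41), so λ ≡ 25·6 ≡ 27.
  x = λ² - 3 - 3 = 729 - 6 ≡ 26; y = λ·(3 - 26) - 24 ≡ 11. → (26, 11)
3H: (26, 11) + (3, 24). λ = (24 - 11)/(3 - 26) ≡ 13/18 mod 41. 18⁻¹ ≡ 16 (mod 41), so λ ≡ 3.
  x = λ² - 26 - 3 = 9 - 29 ≡ 21; y = λ·(26 - 21) - 11 ≡ 4. → (21, 4)
3H = (21, 4).
Finally 4G + 3H:
(6, 12) + (21, 4). λ = (4 - 12)/(21 - 6) ≡ 33/15 mod 41. 15⁻¹ ≡ 11 (mod 41), so λ ≡ 35.
  x = λ² - 6 - 21 = 1225 - 27 ≡ 9; y = λ·(6 - 9) - 12 ≡ 6. → (9, 6)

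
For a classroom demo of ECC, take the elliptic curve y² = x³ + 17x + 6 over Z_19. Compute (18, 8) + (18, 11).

O

The two points share x = 18 and their y-coordinates satisfy 8 + 11 ≡ 0 (mod 19), so they are inverses. Their sum is O.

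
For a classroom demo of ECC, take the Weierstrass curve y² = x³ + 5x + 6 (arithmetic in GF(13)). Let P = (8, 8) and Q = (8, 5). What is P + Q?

O

The two points share x = 8 and their y-coordinates satisfy 8 + 5 ≡ 0 (mod 13), so they are inverses. Their sum is 𝒪.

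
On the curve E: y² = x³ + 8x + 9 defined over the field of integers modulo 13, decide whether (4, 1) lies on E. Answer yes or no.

yes

y² = 1² ≡ 1; x³ + 8x + 9 = 105 ≡ 1 (mod 13). 1 = 1.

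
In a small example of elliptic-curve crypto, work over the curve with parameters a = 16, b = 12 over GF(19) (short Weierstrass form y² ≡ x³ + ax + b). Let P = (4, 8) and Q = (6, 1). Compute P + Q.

(4, 8) + (6, 1). λ = (1 - 8)/(6 - 4) ≡ 12/2 mod 19. 2⁻¹ ≡ 10 (mod 19), so λ ≡ 6.
  x = λ² - 4 - 6 = 36 - 10 ≡ 7; y = λ·(4 - 7) - 8 ≡ 12. → (7, 12)

(7, 12)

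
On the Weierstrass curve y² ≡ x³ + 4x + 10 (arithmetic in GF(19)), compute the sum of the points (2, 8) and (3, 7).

(2, 8) + (3, 7). λ = (7 - 8)/(3 - 2) ≡ 18/1 mod 19. 1⁻¹ ≡ 1 (mod 19), so λ ≡ 18.
  x = λ² - 2 - 3 = 324 - 5 ≡ 15; y = λ·(2 - 15) - 8 ≡ 5. → (15, 5)

(15, 5)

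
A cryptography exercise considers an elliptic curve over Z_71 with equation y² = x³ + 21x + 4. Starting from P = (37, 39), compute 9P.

(31, 49)

Double-and-add on 9 = (1001)₂. Start with P = (37, 39) for the leading 1-bit.
double: tangent at (37, 39): λ = (3·37² + 21)/(2·39) ≡ 10/7. 7⁻¹ ≡ 61 (mod 71), so λ ≡ 10·61 ≡ 42.
  x = λ² - 37 - 37 = 1764 - 74 ≡ 57; y = λ·(37 - 57) - 39 ≡ 44. → (57, 44)
double: tangent at (57, 44): λ = (3·57² + 21)/(2·44) ≡ 41/17. 17⁻¹ ≡ 46 (mod 71) since 17·46 = 782 ≡ 1, so λ ≡ 41·46 ≡ 40.
  x = λ² - 57 - 57 = 1600 - 114 ≡ 66; y = λ·(57 - 66) - 44 ≡ 22. → (66, 22)
double: tangent at (66, 22): λ = (3·66² + 21)/(2·22) ≡ 25/44. 44⁻¹ ≡ 21 (mod 71) since 44·21 = 924 ≡ 1, so λ ≡ 25·21 ≡ 28.
  x = λ² - 66 - 66 = 784 - 132 ≡ 13; y = λ·(66 - 13) - 22 ≡ 42. → (13, 42)
add P: (13, 42) + (37, 39). λ = (39 - 42)/(37 - 13) ≡ 68/24 mod 71. 24⁻¹ ≡ 3 (mod 71) since 24·3 = 72 ≡ 1, so λ ≡ 62.
  x = λ² - 13 - 37 = 3844 - 50 ≡ 31; y = λ·(13 - 31) - 42 ≡ 49. → (31, 49)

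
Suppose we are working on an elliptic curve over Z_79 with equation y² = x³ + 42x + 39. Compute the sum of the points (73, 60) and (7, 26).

(61, 18)

(73, 60) + (7, 26). λ = (26 - 60)/(7 - 73) ≡ 45/13 mod 79. 13⁻¹ ≡ 73 (mod 79) since 13·73 = 949 ≡ 1, so λ ≡ 46.
  x = λ² - 73 - 7 = 2116 - 80 ≡ 61; y = λ·(73 - 61) - 60 ≡ 18. → (61, 18)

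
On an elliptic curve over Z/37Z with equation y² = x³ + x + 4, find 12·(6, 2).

Write G = (6, 2).
Double-and-add on 12 = (1100)₂. Start with G = (6, 2) for the leading 1-bit.
double: tangent at (6, 2): λ = (3·6² + 1)/(2·2) ≡ 35/4. 4⁻¹ ≡ 28 (mod 37) since 4·28 = 112 ≡ 1, so λ ≡ 35·28 ≡ 18.
  x = λ² - 6 - 6 = 324 - 12 ≡ 16; y = λ·(6 - 16) - 2 ≡ 3. → (16, 3)
add G: (16, 3) + (6, 2). λ = (2 - 3)/(6 - 16) ≡ 36/27 mod 37. 27⁻¹ ≡ 11 (mod 37), so λ ≡ 26.
  x = λ² - 16 - 6 = 676 - 22 ≡ 25; y = λ·(16 - 25) - 3 ≡ 22. → (25, 22)
double: tangent at (25, 22): λ = (3·25² + 1)/(2·22) ≡ 26/7. 7⁻¹ ≡ 16 (mod 37), so λ ≡ 26·16 ≡ 9.
  x = λ² - 25 - 25 = 81 - 50 ≡ 31; y = λ·(25 - 31) - 22 ≡ 35. → (31, 35)
double: tangent at (31, 35): λ = (3·31² + 1)/(2·35) ≡ 35/33. 33⁻¹ ≡ 9 (mod 37), so λ ≡ 35·9 ≡ 19.
  x = λ² - 31 - 31 = 361 - 62 ≡ 3; y = λ·(31 - 3) - 35 ≡ 16. → (3, 16)

(3, 16)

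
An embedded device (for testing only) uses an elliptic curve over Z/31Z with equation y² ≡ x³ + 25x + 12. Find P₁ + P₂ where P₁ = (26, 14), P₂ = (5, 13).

(9, 6)

(26, 14) + (5, 13). λ = (13 - 14)/(5 - 26) ≡ 30/10 mod 31. 10⁻¹ ≡ 28 (mod 31), so λ ≡ 3.
  x = λ² - 26 - 5 = 9 - 31 ≡ 9; y = λ·(26 - 9) - 14 ≡ 6. → (9, 6)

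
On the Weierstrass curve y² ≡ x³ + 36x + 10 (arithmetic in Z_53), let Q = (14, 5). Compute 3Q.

Repeated addition: build up to 3Q.
2Q: tangent at (14, 5): λ = (3·14² + 36)/(2·5) ≡ 41/10. 10⁻¹ ≡ 16 (mod 53) since 10·16 = 160 ≡ 1, so λ ≡ 41·16 ≡ 20.
  x = λ² - 14 - 14 = 400 - 28 ≡ 1; y = λ·(14 - 1) - 5 ≡ 43. → (1, 43)
3Q: (1, 43) + (14, 5). λ = (5 - 43)/(14 - 1) ≡ 15/13 mod 53. 13⁻¹ ≡ 49 (mod 53), so λ ≡ 46.
  x = λ² - 1 - 14 = 2116 - 15 ≡ 34; y = λ·(1 - 34) - 43 ≡ 29. → (34, 29)

(34, 29)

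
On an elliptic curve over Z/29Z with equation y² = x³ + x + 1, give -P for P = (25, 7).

(25, 22)

-(25, 7) = (25, -7 mod 29) = (25, 22).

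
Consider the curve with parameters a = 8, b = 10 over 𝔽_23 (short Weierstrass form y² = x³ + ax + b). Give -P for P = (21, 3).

-(21, 3) = (21, -3 mod 23) = (21, 20).

(21, 20)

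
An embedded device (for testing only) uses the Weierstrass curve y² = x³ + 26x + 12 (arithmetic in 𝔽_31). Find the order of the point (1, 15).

7

2P: tangent at (1, 15): λ = (3·1² + 26)/(2·15) ≡ 29/30. 30⁻¹ ≡ 30 (mod 31), so λ ≡ 29·30 ≡ 2.
  x = λ² - 1 - 1 = 4 - 2 ≡ 2; y = λ·(1 - 2) - 15 ≡ 14. → (2, 14)
3P: (2, 14) + (1, 15). λ = (15 - 14)/(1 - 2) ≡ 1/30 mod 31. 30⁻¹ ≡ 30 (mod 31), so λ ≡ 30.
  x = λ² - 2 - 1 = 900 - 3 ≡ 29; y = λ·(2 - 29) - 14 ≡ 13. → (29, 13)
4P: (29, 13) + (1, 15). λ = (15 - 13)/(1 - 29) ≡ 2/3 mod 31. 3⁻¹ ≡ 21 (mod 31) since 3·21 = 63 ≡ 1, so λ ≡ 11.
  x = λ² - 29 - 1 = 121 - 30 ≡ 29; y = λ·(29 - 29) - 13 ≡ 18. → (29, 18)
5P: (29, 18) + (1, 15). λ = (15 - 18)/(1 - 29) ≡ 28/3 mod 31. 3⁻¹ ≡ 21 (mod 31) since 3·21 = 63 ≡ 1, so λ ≡ 30.
  x = λ² - 29 - 1 = 900 - 30 ≡ 2; y = λ·(29 - 2) - 18 ≡ 17. → (2, 17)
6P: (2, 17) + (1, 15). λ = (15 - 17)/(1 - 2) ≡ 29/30 mod 31. 30⁻¹ ≡ 30 (mod 31) since 30·30 = 900 ≡ 1, so λ ≡ 2.
  x = λ² - 2 - 1 = 4 - 3 ≡ 1; y = λ·(2 - 1) - 17 ≡ 16. → (1, 16)
7P: (1, 16) + (1, 15): same x and y₁ ≡ -y₂, so the sum is O.
7P = O, so the order is 7.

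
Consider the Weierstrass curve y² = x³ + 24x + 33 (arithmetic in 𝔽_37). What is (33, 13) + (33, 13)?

(1, 13)

tangent at (33, 13): λ = (3·33² + 24)/(2·13) ≡ 35/26. 26⁻¹ ≡ 10 (mod 37), so λ ≡ 35·10 ≡ 17.
  x = λ² - 33 - 33 = 289 - 66 ≡ 1; y = λ·(33 - 1) - 13 ≡ 13. → (1, 13)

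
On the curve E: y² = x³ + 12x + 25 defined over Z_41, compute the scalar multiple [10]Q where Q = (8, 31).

Repeated addition: build up to 10Q.
2Q: tangent at (8, 31): λ = (3·8² + 12)/(2·31) ≡ 40/21. 21⁻¹ ≡ 2 (mod 41), so λ ≡ 40·2 ≡ 39.
  x = λ² - 8 - 8 = 1521 - 16 ≡ 29; y = λ·(8 - 29) - 31 ≡ 11. → (29, 11)
3Q: (29, 11) + (8, 31). λ = (31 - 11)/(8 - 29) ≡ 20/20 mod 41. 20⁻¹ ≡ 39 (mod 41) since 20·39 = 780 ≡ 1, so λ ≡ 1.
  x = λ² - 29 - 8 = 1 - 37 ≡ 5; y = λ·(29 - 5) - 11 ≡ 13. → (5, 13)
4Q: (5, 13) + (8, 31). λ = (31 - 13)/(8 - 5) ≡ 18/3 mod 41. 3⁻¹ ≡ 14 (mod 41), so λ ≡ 6.
  x = λ² - 5 - 8 = 36 - 13 ≡ 23; y = λ·(5 - 23) - 13 ≡ 2. → (23, 2)
5Q: (23, 2) + (8, 31). λ = (31 - 2)/(8 - 23) ≡ 29/26 mod 41. 26⁻¹ ≡ 30 (mod 41) since 26·30 = 780 ≡ 1, so λ ≡ 9.
  x = λ² - 23 - 8 = 81 - 31 ≡ 9; y = λ·(23 - 9) - 2 ≡ 1. → (9, 1)
6Q: (9, 1) + (8, 31). λ = (31 - 1)/(8 - 9) ≡ 30/40 mod 41. 40⁻¹ ≡ 40 (mod 41) since 40·40 = 1600 ≡ 1, so λ ≡ 11.
  x = λ² - 9 - 8 = 121 - 17 ≡ 22; y = λ·(9 - 22) - 1 ≡ 20. → (22, 20)
7Q: (22, 20) + (8, 31). λ = (31 - 20)/(8 - 22) ≡ 11/27 mod 41. 27⁻¹ ≡ 38 (mod 41) since 27·38 = 1026 ≡ 1, so λ ≡ 8.
  x = λ² - 22 - 8 = 64 - 30 ≡ 34; y = λ·(22 - 34) - 20 ≡ 7. → (34, 7)
8Q: (34, 7) + (8, 31). λ = (31 - 7)/(8 - 34) ≡ 24/15 mod 41. 15⁻¹ ≡ 11 (mod 41), so λ ≡ 18.
  x = λ² - 34 - 8 = 324 - 42 ≡ 36; y = λ·(34 - 36) - 7 ≡ 39. → (36, 39)
9Q: (36, 39) + (8, 31). λ = (31 - 39)/(8 - 36) ≡ 33/13 mod 41. 13⁻¹ ≡ 19 (mod 41) since 13·19 = 247 ≡ 1, so λ ≡ 12.
  x = λ² - 36 - 8 = 144 - 44 ≡ 18; y = λ·(36 - 18) - 39 ≡ 13. → (18, 13)
10Q: (18, 13) + (8, 31). λ = (31 - 13)/(8 - 18) ≡ 18/31 mod 41. 31⁻¹ ≡ 4 (mod 41), so λ ≡ 31.
  x = λ² - 18 - 8 = 961 - 26 ≡ 33; y = λ·(18 - 33) - 13 ≡ 14. → (33, 14)

(33, 14)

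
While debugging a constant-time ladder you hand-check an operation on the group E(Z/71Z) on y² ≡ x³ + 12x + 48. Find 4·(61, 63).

(3, 53)

Write Q = (61, 63).
Repeated addition: build up to 4Q.
2Q: tangent at (61, 63): λ = (3·61² + 12)/(2·63) ≡ 28/55. 55⁻¹ ≡ 31 (mod 71), so λ ≡ 28·31 ≡ 16.
  x = λ² - 61 - 61 = 256 - 122 ≡ 63; y = λ·(61 - 63) - 63 ≡ 47. → (63, 47)
3Q: (63, 47) + (61, 63). λ = (63 - 47)/(61 - 63) ≡ 16/69 mod 71. 69⁻¹ ≡ 35 (mod 71), so λ ≡ 63.
  x = λ² - 63 - 61 = 3969 - 124 ≡ 11; y = λ·(63 - 11) - 47 ≡ 34. → (11, 34)
4Q: (11, 34) + (61, 63). λ = (63 - 34)/(61 - 11) ≡ 29/50 mod 71. 50⁻¹ ≡ 27 (mod 71), so λ ≡ 2.
  x = λ² - 11 - 61 = 4 - 72 ≡ 3; y = λ·(11 - 3) - 34 ≡ 53. → (3, 53)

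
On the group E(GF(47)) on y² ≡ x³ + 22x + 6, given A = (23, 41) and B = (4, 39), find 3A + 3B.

First 3A:
Repeated addition: build up to 3A.
2A: tangent at (23, 41): λ = (3·23² + 22)/(2·41) ≡ 11/35. 35⁻¹ ≡ 43 (mod 47) since 35·43 = 1505 ≡ 1, so λ ≡ 11·43 ≡ 3.
  x = λ² - 23 - 23 = 9 - 46 ≡ 10; y = λ·(23 - 10) - 41 ≡ 45. → (10, 45)
3A: (10, 45) + (23, 41). λ = (41 - 45)/(23 - 10) ≡ 43/13 mod 47. 13⁻¹ ≡ 29 (mod 47), so λ ≡ 25.
  x = λ² - 10 - 23 = 625 - 33 ≡ 28; y = λ·(10 - 28) - 45 ≡ 22. → (28, 22)
3A = (28, 22).
Next 3B:
Repeated addition: build up to 3B.
2B: tangent at (4, 39): λ = (3·4² + 22)/(2·39) ≡ 23/31. 31⁻¹ ≡ 44 (mod 47) since 31·44 = 1364 ≡ 1, so λ ≡ 23·44 ≡ 25.
  x = λ² - 4 - 4 = 625 - 8 ≡ 6; y = λ·(4 - 6) - 39 ≡ 5. → (6, 5)
3B: (6, 5) + (4, 39). λ = (39 - 5)/(4 - 6) ≡ 34/45 mod 47. 45⁻¹ ≡ 23 (mod 47) since 45·23 = 1035 ≡ 1, so λ ≡ 30.
  x = λ² - 6 - 4 = 900 - 10 ≡ 44; y = λ·(6 - 44) - 5 ≡ 30. → (44, 30)
3B = (44, 30).
Finally 3A + 3B:
(28, 22) + (44, 30). λ = (30 - 22)/(44 - 28) ≡ 8/16 mod 47. 16⁻¹ ≡ 3 (mod 47), so λ ≡ 24.
  x = λ² - 28 - 44 = 576 - 72 ≡ 34; y = λ·(28 - 34) - 22 ≡ 22. → (34, 22)

(34, 22)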